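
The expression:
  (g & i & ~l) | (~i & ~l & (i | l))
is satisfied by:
  {i: True, g: True, l: False}


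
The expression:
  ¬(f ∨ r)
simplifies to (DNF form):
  ¬f ∧ ¬r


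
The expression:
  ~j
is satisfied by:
  {j: False}


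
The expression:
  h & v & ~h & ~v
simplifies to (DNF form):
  False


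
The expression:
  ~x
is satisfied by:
  {x: False}


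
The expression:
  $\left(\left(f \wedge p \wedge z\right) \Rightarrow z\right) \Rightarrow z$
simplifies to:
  $z$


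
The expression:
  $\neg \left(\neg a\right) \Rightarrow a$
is always true.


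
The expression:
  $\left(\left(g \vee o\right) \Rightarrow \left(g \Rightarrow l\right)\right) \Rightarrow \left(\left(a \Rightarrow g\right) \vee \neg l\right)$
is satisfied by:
  {g: True, l: False, a: False}
  {l: False, a: False, g: False}
  {a: True, g: True, l: False}
  {a: True, l: False, g: False}
  {g: True, l: True, a: False}
  {l: True, g: False, a: False}
  {a: True, l: True, g: True}


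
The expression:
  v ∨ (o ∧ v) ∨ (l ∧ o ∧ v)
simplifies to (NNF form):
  v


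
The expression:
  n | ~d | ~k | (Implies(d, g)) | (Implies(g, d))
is always true.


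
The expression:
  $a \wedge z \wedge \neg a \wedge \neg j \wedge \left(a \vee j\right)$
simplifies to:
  $\text{False}$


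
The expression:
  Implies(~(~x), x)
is always true.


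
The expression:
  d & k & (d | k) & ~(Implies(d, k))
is never true.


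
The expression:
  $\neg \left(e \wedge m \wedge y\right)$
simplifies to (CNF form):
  $\neg e \vee \neg m \vee \neg y$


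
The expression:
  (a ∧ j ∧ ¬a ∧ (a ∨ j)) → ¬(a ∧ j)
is always true.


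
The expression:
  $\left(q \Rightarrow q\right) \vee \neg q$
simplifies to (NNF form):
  $\text{True}$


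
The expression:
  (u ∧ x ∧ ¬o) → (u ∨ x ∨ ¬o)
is always true.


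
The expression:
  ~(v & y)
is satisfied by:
  {v: False, y: False}
  {y: True, v: False}
  {v: True, y: False}


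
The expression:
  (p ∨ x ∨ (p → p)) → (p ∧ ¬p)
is never true.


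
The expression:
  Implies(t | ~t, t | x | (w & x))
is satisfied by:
  {x: True, t: True}
  {x: True, t: False}
  {t: True, x: False}


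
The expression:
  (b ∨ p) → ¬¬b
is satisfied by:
  {b: True, p: False}
  {p: False, b: False}
  {p: True, b: True}


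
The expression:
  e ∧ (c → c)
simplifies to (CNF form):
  e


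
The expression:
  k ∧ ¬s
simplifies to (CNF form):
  k ∧ ¬s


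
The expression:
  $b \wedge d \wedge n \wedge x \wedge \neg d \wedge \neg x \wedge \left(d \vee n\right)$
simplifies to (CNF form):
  $\text{False}$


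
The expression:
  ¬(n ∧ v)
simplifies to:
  ¬n ∨ ¬v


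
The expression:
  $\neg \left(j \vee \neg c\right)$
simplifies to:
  $c \wedge \neg j$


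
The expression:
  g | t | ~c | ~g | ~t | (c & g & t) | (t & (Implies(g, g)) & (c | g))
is always true.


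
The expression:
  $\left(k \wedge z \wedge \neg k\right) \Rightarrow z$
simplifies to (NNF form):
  $\text{True}$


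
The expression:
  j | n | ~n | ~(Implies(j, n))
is always true.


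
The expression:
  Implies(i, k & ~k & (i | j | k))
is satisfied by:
  {i: False}


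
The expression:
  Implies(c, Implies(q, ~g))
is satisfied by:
  {g: False, c: False, q: False}
  {q: True, g: False, c: False}
  {c: True, g: False, q: False}
  {q: True, c: True, g: False}
  {g: True, q: False, c: False}
  {q: True, g: True, c: False}
  {c: True, g: True, q: False}


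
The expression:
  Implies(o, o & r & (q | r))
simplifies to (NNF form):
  r | ~o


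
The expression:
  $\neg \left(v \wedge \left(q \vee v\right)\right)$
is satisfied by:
  {v: False}


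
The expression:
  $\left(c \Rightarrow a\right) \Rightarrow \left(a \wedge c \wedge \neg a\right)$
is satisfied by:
  {c: True, a: False}


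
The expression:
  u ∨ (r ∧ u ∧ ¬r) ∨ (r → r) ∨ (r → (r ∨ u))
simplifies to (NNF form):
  True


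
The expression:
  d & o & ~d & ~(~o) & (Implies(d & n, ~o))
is never true.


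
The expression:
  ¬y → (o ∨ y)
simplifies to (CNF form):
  o ∨ y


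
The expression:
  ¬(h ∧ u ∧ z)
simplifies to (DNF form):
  ¬h ∨ ¬u ∨ ¬z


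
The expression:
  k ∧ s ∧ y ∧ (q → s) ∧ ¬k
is never true.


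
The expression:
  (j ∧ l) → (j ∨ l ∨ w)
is always true.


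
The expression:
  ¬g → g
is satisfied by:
  {g: True}


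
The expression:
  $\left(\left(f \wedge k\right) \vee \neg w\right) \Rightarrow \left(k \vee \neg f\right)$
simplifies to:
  $k \vee w \vee \neg f$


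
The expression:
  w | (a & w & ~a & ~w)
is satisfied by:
  {w: True}


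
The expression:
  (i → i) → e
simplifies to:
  e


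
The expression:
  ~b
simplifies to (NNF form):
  ~b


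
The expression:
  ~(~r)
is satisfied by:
  {r: True}


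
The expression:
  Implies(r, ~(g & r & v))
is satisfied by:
  {g: False, v: False, r: False}
  {r: True, g: False, v: False}
  {v: True, g: False, r: False}
  {r: True, v: True, g: False}
  {g: True, r: False, v: False}
  {r: True, g: True, v: False}
  {v: True, g: True, r: False}


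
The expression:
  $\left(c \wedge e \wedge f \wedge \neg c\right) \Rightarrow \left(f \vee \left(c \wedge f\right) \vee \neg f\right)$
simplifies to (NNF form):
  $\text{True}$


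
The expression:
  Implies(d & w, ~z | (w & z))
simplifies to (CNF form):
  True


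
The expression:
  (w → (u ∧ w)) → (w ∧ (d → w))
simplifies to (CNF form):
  w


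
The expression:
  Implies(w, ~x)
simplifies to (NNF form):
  ~w | ~x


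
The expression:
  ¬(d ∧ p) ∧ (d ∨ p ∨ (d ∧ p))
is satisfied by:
  {d: True, p: False}
  {p: True, d: False}


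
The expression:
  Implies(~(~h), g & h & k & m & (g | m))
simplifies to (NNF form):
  ~h | (g & k & m)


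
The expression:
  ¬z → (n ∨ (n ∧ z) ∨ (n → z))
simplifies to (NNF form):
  True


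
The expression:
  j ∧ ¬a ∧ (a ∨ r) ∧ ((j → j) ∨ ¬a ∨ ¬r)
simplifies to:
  j ∧ r ∧ ¬a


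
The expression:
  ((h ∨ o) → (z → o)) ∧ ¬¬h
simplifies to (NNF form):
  h ∧ (o ∨ ¬z)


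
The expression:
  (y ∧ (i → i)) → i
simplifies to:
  i ∨ ¬y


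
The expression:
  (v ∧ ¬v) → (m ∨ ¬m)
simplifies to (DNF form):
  True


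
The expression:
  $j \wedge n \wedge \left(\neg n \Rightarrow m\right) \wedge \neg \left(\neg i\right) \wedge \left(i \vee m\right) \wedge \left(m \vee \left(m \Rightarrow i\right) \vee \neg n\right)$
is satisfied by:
  {i: True, j: True, n: True}


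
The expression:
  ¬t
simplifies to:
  ¬t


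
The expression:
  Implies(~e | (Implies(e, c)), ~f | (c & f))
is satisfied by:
  {c: True, e: True, f: False}
  {c: True, e: False, f: False}
  {e: True, c: False, f: False}
  {c: False, e: False, f: False}
  {f: True, c: True, e: True}
  {f: True, c: True, e: False}
  {f: True, e: True, c: False}


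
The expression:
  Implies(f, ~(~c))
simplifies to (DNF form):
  c | ~f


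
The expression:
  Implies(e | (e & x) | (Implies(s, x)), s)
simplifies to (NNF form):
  s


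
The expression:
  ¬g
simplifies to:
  ¬g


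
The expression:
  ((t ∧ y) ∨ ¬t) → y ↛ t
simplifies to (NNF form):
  (t ∧ ¬y) ∨ (y ∧ ¬t)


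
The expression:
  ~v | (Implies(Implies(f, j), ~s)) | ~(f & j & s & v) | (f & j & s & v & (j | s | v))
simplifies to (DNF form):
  True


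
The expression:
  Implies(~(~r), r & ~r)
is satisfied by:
  {r: False}


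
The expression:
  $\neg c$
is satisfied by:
  {c: False}


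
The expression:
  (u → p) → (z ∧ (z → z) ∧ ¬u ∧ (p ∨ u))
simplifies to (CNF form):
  (p ∨ u) ∧ (u ∨ z) ∧ (¬p ∨ ¬u)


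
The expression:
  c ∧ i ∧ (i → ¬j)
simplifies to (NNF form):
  c ∧ i ∧ ¬j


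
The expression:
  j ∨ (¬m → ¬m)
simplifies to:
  True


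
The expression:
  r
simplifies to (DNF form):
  r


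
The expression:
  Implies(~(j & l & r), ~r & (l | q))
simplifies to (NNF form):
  (j & l) | (l & ~r) | (q & ~r)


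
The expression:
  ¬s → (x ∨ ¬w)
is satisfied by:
  {x: True, s: True, w: False}
  {x: True, w: False, s: False}
  {s: True, w: False, x: False}
  {s: False, w: False, x: False}
  {x: True, s: True, w: True}
  {x: True, w: True, s: False}
  {s: True, w: True, x: False}


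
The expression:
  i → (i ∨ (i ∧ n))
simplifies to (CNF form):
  True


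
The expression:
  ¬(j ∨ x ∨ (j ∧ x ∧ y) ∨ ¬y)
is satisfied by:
  {y: True, x: False, j: False}


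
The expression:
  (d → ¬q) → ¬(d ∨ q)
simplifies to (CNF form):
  (d ∨ ¬d) ∧ (d ∨ ¬q) ∧ (q ∨ ¬d) ∧ (q ∨ ¬q)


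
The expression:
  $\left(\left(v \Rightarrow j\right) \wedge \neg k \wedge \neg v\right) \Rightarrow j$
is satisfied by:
  {k: True, v: True, j: True}
  {k: True, v: True, j: False}
  {k: True, j: True, v: False}
  {k: True, j: False, v: False}
  {v: True, j: True, k: False}
  {v: True, j: False, k: False}
  {j: True, v: False, k: False}


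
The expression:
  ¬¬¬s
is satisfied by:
  {s: False}


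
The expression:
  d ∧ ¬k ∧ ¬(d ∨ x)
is never true.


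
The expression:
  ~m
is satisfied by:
  {m: False}


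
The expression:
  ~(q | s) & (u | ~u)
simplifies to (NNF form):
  ~q & ~s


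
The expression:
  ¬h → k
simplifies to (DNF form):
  h ∨ k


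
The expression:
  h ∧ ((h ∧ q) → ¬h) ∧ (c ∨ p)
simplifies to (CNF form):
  h ∧ ¬q ∧ (c ∨ p)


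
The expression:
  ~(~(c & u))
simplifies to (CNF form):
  c & u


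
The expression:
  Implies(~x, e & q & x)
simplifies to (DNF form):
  x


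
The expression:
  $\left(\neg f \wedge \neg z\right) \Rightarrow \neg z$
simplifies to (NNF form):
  $\text{True}$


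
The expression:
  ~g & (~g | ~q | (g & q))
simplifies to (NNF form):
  ~g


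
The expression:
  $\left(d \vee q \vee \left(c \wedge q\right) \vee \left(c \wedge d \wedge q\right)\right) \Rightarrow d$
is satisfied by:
  {d: True, q: False}
  {q: False, d: False}
  {q: True, d: True}


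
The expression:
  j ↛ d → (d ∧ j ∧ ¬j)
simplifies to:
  d ∨ ¬j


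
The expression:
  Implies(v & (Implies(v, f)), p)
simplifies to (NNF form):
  p | ~f | ~v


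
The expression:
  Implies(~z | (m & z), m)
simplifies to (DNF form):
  m | z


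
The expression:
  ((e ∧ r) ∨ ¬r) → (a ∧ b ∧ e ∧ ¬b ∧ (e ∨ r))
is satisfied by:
  {r: True, e: False}


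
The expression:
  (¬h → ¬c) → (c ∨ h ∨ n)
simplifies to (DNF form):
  c ∨ h ∨ n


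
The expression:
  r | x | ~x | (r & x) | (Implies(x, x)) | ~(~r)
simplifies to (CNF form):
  True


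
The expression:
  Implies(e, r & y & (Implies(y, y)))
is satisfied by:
  {r: True, y: True, e: False}
  {r: True, y: False, e: False}
  {y: True, r: False, e: False}
  {r: False, y: False, e: False}
  {r: True, e: True, y: True}


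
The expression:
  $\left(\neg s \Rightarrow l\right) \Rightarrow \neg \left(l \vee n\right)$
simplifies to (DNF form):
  $\left(\neg l \wedge \neg n\right) \vee \left(\neg l \wedge \neg s\right)$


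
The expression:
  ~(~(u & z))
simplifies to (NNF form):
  u & z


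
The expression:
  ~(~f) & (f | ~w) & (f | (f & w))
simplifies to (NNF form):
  f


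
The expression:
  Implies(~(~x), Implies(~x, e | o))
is always true.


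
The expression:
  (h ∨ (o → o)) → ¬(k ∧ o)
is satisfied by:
  {k: False, o: False}
  {o: True, k: False}
  {k: True, o: False}


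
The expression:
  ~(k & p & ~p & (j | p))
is always true.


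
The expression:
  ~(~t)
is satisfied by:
  {t: True}


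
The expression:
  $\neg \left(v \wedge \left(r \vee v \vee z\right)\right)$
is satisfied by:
  {v: False}


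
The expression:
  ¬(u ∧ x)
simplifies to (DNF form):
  ¬u ∨ ¬x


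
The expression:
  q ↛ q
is never true.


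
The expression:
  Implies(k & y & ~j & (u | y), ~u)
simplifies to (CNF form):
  j | ~k | ~u | ~y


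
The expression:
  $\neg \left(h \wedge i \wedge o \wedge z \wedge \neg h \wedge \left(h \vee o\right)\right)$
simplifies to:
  $\text{True}$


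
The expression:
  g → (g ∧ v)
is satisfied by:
  {v: True, g: False}
  {g: False, v: False}
  {g: True, v: True}


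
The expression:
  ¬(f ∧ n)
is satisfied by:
  {n: False, f: False}
  {f: True, n: False}
  {n: True, f: False}


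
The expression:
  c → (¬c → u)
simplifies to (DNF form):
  True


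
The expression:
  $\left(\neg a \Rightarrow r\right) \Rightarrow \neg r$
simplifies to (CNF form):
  $\neg r$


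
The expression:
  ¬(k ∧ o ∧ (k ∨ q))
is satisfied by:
  {k: False, o: False}
  {o: True, k: False}
  {k: True, o: False}


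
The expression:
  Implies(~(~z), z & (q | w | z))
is always true.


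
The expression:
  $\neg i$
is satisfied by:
  {i: False}


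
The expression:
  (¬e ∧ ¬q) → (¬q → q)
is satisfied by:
  {q: True, e: True}
  {q: True, e: False}
  {e: True, q: False}


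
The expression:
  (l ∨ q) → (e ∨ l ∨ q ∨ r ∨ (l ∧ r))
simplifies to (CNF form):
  True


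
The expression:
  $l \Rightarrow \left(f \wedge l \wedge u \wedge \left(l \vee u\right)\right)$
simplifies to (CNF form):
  $\left(f \vee \neg l\right) \wedge \left(u \vee \neg l\right)$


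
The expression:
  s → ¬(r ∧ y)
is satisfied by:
  {s: False, y: False, r: False}
  {r: True, s: False, y: False}
  {y: True, s: False, r: False}
  {r: True, y: True, s: False}
  {s: True, r: False, y: False}
  {r: True, s: True, y: False}
  {y: True, s: True, r: False}


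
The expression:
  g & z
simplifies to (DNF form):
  g & z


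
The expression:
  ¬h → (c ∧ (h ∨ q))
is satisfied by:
  {c: True, h: True, q: True}
  {c: True, h: True, q: False}
  {h: True, q: True, c: False}
  {h: True, q: False, c: False}
  {c: True, q: True, h: False}


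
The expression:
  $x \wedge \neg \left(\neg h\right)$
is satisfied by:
  {h: True, x: True}


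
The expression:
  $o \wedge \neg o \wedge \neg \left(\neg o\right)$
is never true.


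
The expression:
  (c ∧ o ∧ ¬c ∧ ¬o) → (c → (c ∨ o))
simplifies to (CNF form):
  True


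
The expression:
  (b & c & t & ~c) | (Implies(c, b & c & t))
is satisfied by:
  {b: True, t: True, c: False}
  {b: True, t: False, c: False}
  {t: True, b: False, c: False}
  {b: False, t: False, c: False}
  {b: True, c: True, t: True}


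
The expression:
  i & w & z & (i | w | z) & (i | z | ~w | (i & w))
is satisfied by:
  {z: True, i: True, w: True}


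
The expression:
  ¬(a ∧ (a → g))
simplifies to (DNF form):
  ¬a ∨ ¬g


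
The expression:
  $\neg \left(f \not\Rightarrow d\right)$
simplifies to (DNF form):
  $d \vee \neg f$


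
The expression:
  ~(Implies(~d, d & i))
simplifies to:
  ~d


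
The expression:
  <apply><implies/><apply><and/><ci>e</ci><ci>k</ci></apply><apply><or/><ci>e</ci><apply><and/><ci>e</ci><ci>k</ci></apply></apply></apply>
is always true.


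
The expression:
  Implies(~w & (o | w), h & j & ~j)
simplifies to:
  w | ~o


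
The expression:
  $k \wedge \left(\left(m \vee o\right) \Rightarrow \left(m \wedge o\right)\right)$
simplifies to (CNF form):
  $k \wedge \left(m \vee \neg o\right) \wedge \left(o \vee \neg m\right)$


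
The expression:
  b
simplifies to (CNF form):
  b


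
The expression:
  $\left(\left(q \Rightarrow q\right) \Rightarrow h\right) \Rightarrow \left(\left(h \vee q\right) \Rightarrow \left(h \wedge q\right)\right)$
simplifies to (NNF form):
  $q \vee \neg h$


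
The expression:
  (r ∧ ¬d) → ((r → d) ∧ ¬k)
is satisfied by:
  {d: True, r: False}
  {r: False, d: False}
  {r: True, d: True}


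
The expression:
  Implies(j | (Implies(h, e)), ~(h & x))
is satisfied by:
  {j: False, h: False, x: False, e: False}
  {e: True, j: False, h: False, x: False}
  {j: True, e: False, h: False, x: False}
  {e: True, j: True, h: False, x: False}
  {x: True, e: False, j: False, h: False}
  {x: True, e: True, j: False, h: False}
  {x: True, j: True, e: False, h: False}
  {x: True, e: True, j: True, h: False}
  {h: True, x: False, j: False, e: False}
  {h: True, e: True, x: False, j: False}
  {h: True, j: True, x: False, e: False}
  {e: True, h: True, j: True, x: False}
  {h: True, x: True, e: False, j: False}


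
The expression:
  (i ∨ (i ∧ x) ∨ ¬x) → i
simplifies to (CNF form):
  i ∨ x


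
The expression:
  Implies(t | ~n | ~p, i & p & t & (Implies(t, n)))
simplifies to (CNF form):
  n & p & (i | ~t)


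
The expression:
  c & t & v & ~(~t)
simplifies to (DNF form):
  c & t & v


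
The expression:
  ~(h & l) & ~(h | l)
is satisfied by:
  {h: False, l: False}


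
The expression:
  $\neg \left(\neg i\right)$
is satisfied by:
  {i: True}


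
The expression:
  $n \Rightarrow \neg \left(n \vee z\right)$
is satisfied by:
  {n: False}


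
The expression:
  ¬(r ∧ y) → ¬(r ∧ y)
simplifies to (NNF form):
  True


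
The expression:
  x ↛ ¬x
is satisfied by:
  {x: True}


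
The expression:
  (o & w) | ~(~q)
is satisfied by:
  {q: True, w: True, o: True}
  {q: True, w: True, o: False}
  {q: True, o: True, w: False}
  {q: True, o: False, w: False}
  {w: True, o: True, q: False}


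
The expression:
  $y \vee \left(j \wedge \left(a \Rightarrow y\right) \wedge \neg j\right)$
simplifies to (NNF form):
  $y$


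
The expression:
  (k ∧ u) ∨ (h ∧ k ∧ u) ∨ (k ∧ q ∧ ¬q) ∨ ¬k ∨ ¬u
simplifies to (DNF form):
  True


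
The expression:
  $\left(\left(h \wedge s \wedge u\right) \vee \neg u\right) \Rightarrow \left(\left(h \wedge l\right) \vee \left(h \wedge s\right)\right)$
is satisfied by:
  {s: True, u: True, h: True, l: True}
  {s: True, u: True, h: True, l: False}
  {u: True, h: True, l: True, s: False}
  {u: True, h: True, l: False, s: False}
  {s: True, u: True, l: True, h: False}
  {s: True, u: True, l: False, h: False}
  {u: True, l: True, h: False, s: False}
  {u: True, l: False, h: False, s: False}
  {s: True, h: True, l: True, u: False}
  {s: True, h: True, l: False, u: False}
  {h: True, l: True, u: False, s: False}


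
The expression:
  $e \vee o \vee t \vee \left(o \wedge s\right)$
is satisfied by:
  {t: True, e: True, o: True}
  {t: True, e: True, o: False}
  {t: True, o: True, e: False}
  {t: True, o: False, e: False}
  {e: True, o: True, t: False}
  {e: True, o: False, t: False}
  {o: True, e: False, t: False}


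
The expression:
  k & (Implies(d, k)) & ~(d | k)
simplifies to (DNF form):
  False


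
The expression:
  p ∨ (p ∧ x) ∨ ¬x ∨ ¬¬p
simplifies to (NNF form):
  p ∨ ¬x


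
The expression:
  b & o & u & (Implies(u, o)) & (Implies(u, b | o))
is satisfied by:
  {u: True, b: True, o: True}


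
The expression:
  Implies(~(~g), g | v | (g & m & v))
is always true.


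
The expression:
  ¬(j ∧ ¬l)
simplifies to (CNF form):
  l ∨ ¬j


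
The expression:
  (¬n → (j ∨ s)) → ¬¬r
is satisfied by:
  {r: True, n: False, s: False, j: False}
  {j: True, r: True, n: False, s: False}
  {r: True, s: True, n: False, j: False}
  {j: True, r: True, s: True, n: False}
  {r: True, n: True, s: False, j: False}
  {r: True, j: True, n: True, s: False}
  {r: True, s: True, n: True, j: False}
  {j: True, r: True, s: True, n: True}
  {j: False, n: False, s: False, r: False}


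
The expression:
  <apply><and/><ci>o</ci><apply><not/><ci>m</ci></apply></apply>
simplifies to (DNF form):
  <apply><and/><ci>o</ci><apply><not/><ci>m</ci></apply></apply>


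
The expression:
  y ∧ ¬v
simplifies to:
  y ∧ ¬v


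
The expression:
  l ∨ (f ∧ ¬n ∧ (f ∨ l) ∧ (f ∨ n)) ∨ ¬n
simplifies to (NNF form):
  l ∨ ¬n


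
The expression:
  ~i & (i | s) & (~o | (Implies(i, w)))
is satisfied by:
  {s: True, i: False}


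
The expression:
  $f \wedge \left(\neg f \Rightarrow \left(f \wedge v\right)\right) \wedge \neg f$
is never true.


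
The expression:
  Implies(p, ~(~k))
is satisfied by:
  {k: True, p: False}
  {p: False, k: False}
  {p: True, k: True}


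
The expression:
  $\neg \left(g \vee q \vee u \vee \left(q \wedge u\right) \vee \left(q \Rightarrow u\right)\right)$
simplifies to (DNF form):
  $\text{False}$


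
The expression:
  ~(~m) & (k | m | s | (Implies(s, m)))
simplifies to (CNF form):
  m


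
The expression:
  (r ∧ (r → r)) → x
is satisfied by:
  {x: True, r: False}
  {r: False, x: False}
  {r: True, x: True}


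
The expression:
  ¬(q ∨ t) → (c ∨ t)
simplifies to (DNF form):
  c ∨ q ∨ t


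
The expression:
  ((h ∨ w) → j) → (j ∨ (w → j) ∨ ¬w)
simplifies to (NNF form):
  True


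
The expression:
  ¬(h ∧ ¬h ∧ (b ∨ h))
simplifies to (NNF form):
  True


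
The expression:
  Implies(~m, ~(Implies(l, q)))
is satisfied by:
  {m: True, l: True, q: False}
  {m: True, l: False, q: False}
  {q: True, m: True, l: True}
  {q: True, m: True, l: False}
  {l: True, q: False, m: False}


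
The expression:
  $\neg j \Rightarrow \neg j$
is always true.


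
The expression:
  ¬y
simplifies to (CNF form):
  ¬y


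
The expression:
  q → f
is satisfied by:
  {f: True, q: False}
  {q: False, f: False}
  {q: True, f: True}


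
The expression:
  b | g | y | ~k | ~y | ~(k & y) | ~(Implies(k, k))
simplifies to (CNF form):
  True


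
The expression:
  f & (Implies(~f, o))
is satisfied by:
  {f: True}


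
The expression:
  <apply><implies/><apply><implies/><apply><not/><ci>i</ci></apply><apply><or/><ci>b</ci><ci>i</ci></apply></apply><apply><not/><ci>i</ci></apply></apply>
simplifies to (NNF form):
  <apply><not/><ci>i</ci></apply>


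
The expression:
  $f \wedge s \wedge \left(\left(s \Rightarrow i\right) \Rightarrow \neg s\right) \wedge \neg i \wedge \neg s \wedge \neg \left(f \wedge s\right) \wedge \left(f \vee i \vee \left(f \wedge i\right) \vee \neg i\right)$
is never true.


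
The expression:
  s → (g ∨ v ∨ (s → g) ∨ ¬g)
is always true.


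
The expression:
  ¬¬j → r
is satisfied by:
  {r: True, j: False}
  {j: False, r: False}
  {j: True, r: True}


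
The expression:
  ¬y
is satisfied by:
  {y: False}


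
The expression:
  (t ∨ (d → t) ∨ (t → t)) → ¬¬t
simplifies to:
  t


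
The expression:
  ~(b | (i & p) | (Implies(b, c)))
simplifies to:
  False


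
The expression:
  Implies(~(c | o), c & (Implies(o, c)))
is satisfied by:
  {o: True, c: True}
  {o: True, c: False}
  {c: True, o: False}


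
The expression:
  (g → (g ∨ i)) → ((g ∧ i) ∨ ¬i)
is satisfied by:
  {g: True, i: False}
  {i: False, g: False}
  {i: True, g: True}


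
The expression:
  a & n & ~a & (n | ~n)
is never true.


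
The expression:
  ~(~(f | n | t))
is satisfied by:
  {n: True, t: True, f: True}
  {n: True, t: True, f: False}
  {n: True, f: True, t: False}
  {n: True, f: False, t: False}
  {t: True, f: True, n: False}
  {t: True, f: False, n: False}
  {f: True, t: False, n: False}


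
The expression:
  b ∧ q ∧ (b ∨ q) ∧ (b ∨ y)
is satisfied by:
  {b: True, q: True}


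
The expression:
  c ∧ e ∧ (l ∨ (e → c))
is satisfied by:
  {c: True, e: True}


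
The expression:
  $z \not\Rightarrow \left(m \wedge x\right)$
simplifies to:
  $z \wedge \left(\neg m \vee \neg x\right)$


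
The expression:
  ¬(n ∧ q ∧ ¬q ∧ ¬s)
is always true.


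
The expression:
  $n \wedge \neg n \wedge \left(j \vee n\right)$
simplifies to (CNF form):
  $\text{False}$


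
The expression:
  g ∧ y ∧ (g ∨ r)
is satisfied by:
  {g: True, y: True}


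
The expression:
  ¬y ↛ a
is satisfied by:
  {a: True, y: False}
  {y: False, a: False}
  {y: True, a: True}


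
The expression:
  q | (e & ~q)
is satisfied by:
  {q: True, e: True}
  {q: True, e: False}
  {e: True, q: False}


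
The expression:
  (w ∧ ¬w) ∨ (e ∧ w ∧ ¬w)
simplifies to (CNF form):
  False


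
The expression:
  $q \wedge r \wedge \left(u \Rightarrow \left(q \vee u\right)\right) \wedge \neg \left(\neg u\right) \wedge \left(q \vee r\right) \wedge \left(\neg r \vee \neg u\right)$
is never true.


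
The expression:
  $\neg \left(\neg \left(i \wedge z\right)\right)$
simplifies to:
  $i \wedge z$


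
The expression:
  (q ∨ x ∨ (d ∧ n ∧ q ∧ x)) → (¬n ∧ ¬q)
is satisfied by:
  {q: False, x: False, n: False}
  {n: True, q: False, x: False}
  {x: True, q: False, n: False}


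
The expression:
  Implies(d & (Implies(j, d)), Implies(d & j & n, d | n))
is always true.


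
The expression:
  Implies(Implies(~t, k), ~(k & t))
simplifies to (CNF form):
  ~k | ~t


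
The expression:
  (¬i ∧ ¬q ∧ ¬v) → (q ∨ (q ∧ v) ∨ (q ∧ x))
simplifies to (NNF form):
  i ∨ q ∨ v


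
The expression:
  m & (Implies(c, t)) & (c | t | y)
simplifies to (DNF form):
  (m & t) | (m & t & y) | (m & t & ~c) | (m & y & ~c)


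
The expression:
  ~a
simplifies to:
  ~a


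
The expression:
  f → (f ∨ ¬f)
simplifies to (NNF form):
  True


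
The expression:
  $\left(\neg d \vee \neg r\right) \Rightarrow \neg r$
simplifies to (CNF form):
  $d \vee \neg r$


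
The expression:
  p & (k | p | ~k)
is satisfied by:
  {p: True}


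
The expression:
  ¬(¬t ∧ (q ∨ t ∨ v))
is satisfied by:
  {t: True, q: False, v: False}
  {t: True, v: True, q: False}
  {t: True, q: True, v: False}
  {t: True, v: True, q: True}
  {v: False, q: False, t: False}


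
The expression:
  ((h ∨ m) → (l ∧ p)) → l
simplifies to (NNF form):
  h ∨ l ∨ m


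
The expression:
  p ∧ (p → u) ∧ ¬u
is never true.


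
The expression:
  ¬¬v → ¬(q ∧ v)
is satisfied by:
  {v: False, q: False}
  {q: True, v: False}
  {v: True, q: False}


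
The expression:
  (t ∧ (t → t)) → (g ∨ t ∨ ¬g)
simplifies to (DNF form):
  True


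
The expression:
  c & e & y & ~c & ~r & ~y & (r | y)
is never true.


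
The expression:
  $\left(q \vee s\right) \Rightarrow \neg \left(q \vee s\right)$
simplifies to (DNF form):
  $\neg q \wedge \neg s$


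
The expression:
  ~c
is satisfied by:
  {c: False}


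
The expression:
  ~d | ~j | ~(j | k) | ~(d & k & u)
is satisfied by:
  {u: False, k: False, d: False, j: False}
  {j: True, u: False, k: False, d: False}
  {d: True, u: False, k: False, j: False}
  {j: True, d: True, u: False, k: False}
  {k: True, j: False, u: False, d: False}
  {j: True, k: True, u: False, d: False}
  {d: True, k: True, j: False, u: False}
  {j: True, d: True, k: True, u: False}
  {u: True, d: False, k: False, j: False}
  {j: True, u: True, d: False, k: False}
  {d: True, u: True, j: False, k: False}
  {j: True, d: True, u: True, k: False}
  {k: True, u: True, d: False, j: False}
  {j: True, k: True, u: True, d: False}
  {d: True, k: True, u: True, j: False}


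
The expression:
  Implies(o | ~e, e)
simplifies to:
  e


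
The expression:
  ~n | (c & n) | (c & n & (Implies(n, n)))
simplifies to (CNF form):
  c | ~n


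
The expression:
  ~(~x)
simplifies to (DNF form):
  x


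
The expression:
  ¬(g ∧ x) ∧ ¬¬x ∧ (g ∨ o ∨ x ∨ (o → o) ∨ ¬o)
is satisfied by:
  {x: True, g: False}


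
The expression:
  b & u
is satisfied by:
  {u: True, b: True}


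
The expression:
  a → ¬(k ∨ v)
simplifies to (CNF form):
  (¬a ∨ ¬k) ∧ (¬a ∨ ¬v)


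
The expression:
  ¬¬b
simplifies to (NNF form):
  b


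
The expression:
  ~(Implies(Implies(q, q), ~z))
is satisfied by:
  {z: True}


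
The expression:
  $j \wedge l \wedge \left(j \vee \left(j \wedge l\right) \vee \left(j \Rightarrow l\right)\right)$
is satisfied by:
  {j: True, l: True}


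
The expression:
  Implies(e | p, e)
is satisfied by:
  {e: True, p: False}
  {p: False, e: False}
  {p: True, e: True}


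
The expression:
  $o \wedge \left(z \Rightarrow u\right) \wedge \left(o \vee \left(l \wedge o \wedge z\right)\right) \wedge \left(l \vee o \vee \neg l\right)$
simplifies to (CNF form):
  $o \wedge \left(u \vee \neg z\right)$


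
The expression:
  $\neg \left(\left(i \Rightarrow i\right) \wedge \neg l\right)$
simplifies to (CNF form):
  $l$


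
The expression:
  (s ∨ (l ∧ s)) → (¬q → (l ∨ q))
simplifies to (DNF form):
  l ∨ q ∨ ¬s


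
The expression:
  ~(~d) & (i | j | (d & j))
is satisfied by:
  {d: True, i: True, j: True}
  {d: True, i: True, j: False}
  {d: True, j: True, i: False}


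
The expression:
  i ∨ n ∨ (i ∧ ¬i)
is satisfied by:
  {i: True, n: True}
  {i: True, n: False}
  {n: True, i: False}


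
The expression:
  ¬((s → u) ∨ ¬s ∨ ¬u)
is never true.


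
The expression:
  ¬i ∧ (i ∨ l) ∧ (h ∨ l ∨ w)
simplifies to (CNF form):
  l ∧ ¬i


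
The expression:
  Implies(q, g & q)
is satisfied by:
  {g: True, q: False}
  {q: False, g: False}
  {q: True, g: True}


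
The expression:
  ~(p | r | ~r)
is never true.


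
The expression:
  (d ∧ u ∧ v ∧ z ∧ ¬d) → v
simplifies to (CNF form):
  True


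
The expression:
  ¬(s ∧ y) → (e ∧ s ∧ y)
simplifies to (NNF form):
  s ∧ y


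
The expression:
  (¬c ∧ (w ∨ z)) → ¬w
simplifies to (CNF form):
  c ∨ ¬w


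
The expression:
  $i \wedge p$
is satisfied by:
  {i: True, p: True}


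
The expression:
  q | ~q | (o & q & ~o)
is always true.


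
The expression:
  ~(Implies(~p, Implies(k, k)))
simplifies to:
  False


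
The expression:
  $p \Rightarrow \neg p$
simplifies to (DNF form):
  $\neg p$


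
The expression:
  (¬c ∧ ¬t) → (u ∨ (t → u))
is always true.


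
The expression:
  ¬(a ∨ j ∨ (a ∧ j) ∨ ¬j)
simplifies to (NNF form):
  False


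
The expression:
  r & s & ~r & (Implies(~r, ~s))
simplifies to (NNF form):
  False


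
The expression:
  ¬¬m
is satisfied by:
  {m: True}


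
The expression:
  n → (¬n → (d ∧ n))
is always true.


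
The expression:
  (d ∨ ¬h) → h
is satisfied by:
  {h: True}


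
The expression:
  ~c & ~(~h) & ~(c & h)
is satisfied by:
  {h: True, c: False}


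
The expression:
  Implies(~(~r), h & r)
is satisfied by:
  {h: True, r: False}
  {r: False, h: False}
  {r: True, h: True}


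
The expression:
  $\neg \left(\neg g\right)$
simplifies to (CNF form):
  $g$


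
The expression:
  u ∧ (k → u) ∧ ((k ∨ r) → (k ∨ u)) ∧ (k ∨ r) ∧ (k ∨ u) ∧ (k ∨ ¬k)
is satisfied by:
  {u: True, r: True, k: True}
  {u: True, r: True, k: False}
  {u: True, k: True, r: False}


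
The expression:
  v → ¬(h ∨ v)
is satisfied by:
  {v: False}


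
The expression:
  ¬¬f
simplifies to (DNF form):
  f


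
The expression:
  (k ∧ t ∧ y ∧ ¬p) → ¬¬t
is always true.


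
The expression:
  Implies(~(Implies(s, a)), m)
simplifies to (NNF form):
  a | m | ~s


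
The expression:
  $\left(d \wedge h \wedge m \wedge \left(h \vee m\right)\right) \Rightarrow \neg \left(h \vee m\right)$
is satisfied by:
  {h: False, m: False, d: False}
  {d: True, h: False, m: False}
  {m: True, h: False, d: False}
  {d: True, m: True, h: False}
  {h: True, d: False, m: False}
  {d: True, h: True, m: False}
  {m: True, h: True, d: False}


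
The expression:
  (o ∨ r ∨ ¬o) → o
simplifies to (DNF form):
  o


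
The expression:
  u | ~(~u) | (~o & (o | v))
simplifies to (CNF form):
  (u | v) & (u | ~o)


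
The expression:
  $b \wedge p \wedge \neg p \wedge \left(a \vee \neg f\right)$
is never true.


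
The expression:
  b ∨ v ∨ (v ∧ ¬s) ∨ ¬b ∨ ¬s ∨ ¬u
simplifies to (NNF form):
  True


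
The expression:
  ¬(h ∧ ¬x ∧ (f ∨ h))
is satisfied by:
  {x: True, h: False}
  {h: False, x: False}
  {h: True, x: True}


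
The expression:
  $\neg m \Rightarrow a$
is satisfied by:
  {a: True, m: True}
  {a: True, m: False}
  {m: True, a: False}


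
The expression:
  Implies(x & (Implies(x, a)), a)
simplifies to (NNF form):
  True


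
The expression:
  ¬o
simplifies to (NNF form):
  ¬o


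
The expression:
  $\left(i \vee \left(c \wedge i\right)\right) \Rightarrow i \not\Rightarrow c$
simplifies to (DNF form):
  $\neg c \vee \neg i$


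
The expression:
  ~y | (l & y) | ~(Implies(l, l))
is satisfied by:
  {l: True, y: False}
  {y: False, l: False}
  {y: True, l: True}


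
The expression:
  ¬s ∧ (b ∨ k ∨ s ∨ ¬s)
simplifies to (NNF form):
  ¬s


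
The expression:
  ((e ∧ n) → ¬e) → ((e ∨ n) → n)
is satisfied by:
  {n: True, e: False}
  {e: False, n: False}
  {e: True, n: True}


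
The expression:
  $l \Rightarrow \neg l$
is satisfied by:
  {l: False}


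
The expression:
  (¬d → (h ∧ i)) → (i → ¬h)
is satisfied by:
  {h: False, i: False}
  {i: True, h: False}
  {h: True, i: False}


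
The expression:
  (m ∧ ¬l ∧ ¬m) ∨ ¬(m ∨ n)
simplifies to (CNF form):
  ¬m ∧ ¬n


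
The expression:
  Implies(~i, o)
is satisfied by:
  {i: True, o: True}
  {i: True, o: False}
  {o: True, i: False}


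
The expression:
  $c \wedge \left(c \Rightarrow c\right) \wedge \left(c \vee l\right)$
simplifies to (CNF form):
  $c$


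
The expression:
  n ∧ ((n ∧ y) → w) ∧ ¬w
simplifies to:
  n ∧ ¬w ∧ ¬y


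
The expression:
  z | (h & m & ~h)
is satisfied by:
  {z: True}


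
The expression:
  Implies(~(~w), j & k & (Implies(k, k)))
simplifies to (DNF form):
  ~w | (j & k)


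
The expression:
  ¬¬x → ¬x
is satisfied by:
  {x: False}


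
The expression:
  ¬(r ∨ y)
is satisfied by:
  {y: False, r: False}


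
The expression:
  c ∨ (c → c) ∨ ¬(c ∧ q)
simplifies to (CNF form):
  True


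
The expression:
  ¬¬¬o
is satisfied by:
  {o: False}


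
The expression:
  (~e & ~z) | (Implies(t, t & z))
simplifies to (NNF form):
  z | ~e | ~t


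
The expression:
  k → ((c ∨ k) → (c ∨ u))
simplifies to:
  c ∨ u ∨ ¬k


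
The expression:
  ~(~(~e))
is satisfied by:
  {e: False}


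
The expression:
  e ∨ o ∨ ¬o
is always true.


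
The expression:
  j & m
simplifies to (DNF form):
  j & m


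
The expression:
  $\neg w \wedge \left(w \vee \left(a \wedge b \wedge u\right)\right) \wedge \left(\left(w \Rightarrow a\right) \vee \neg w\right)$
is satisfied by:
  {a: True, b: True, u: True, w: False}


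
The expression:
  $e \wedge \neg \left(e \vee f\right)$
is never true.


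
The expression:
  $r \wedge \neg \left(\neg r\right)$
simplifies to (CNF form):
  $r$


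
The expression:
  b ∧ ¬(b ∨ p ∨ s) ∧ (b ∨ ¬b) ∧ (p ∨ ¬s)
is never true.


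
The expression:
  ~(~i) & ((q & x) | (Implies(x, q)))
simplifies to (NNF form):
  i & (q | ~x)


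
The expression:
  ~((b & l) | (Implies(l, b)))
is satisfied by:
  {l: True, b: False}


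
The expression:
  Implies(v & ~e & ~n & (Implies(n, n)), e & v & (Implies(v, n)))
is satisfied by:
  {n: True, e: True, v: False}
  {n: True, v: False, e: False}
  {e: True, v: False, n: False}
  {e: False, v: False, n: False}
  {n: True, e: True, v: True}
  {n: True, v: True, e: False}
  {e: True, v: True, n: False}


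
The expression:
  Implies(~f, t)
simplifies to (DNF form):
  f | t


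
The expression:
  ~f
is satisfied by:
  {f: False}


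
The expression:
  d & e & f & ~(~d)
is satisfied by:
  {e: True, d: True, f: True}


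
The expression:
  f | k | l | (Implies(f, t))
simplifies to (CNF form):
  True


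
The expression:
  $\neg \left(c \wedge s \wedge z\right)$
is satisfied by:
  {s: False, c: False, z: False}
  {z: True, s: False, c: False}
  {c: True, s: False, z: False}
  {z: True, c: True, s: False}
  {s: True, z: False, c: False}
  {z: True, s: True, c: False}
  {c: True, s: True, z: False}


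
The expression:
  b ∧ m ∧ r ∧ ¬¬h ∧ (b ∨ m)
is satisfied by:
  {r: True, m: True, h: True, b: True}


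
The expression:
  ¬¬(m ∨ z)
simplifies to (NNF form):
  m ∨ z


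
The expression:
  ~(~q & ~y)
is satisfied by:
  {y: True, q: True}
  {y: True, q: False}
  {q: True, y: False}


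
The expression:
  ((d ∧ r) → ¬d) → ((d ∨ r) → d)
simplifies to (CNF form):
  d ∨ ¬r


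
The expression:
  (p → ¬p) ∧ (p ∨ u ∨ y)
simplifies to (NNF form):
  ¬p ∧ (u ∨ y)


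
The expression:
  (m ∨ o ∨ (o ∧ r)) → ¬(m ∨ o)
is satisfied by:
  {o: False, m: False}


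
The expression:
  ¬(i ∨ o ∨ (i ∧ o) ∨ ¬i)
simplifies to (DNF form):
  False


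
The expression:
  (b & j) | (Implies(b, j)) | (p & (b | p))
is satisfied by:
  {p: True, j: True, b: False}
  {p: True, j: False, b: False}
  {j: True, p: False, b: False}
  {p: False, j: False, b: False}
  {b: True, p: True, j: True}
  {b: True, p: True, j: False}
  {b: True, j: True, p: False}


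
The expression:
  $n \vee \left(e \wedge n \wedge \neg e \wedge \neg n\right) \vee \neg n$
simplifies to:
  $\text{True}$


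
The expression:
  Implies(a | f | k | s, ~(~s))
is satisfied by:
  {s: True, f: False, a: False, k: False}
  {s: True, k: True, f: False, a: False}
  {s: True, a: True, f: False, k: False}
  {s: True, k: True, a: True, f: False}
  {s: True, f: True, a: False, k: False}
  {s: True, k: True, f: True, a: False}
  {s: True, a: True, f: True, k: False}
  {s: True, k: True, a: True, f: True}
  {k: False, f: False, a: False, s: False}


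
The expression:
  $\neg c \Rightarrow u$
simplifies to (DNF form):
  $c \vee u$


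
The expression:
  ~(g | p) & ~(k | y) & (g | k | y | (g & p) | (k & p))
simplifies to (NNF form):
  False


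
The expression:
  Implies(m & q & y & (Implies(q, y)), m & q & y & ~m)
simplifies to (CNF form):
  ~m | ~q | ~y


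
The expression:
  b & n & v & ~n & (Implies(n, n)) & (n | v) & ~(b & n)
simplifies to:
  False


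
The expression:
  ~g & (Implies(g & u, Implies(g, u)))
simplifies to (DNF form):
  ~g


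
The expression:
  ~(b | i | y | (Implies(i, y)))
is never true.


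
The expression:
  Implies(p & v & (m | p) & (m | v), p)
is always true.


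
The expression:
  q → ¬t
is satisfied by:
  {t: False, q: False}
  {q: True, t: False}
  {t: True, q: False}
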